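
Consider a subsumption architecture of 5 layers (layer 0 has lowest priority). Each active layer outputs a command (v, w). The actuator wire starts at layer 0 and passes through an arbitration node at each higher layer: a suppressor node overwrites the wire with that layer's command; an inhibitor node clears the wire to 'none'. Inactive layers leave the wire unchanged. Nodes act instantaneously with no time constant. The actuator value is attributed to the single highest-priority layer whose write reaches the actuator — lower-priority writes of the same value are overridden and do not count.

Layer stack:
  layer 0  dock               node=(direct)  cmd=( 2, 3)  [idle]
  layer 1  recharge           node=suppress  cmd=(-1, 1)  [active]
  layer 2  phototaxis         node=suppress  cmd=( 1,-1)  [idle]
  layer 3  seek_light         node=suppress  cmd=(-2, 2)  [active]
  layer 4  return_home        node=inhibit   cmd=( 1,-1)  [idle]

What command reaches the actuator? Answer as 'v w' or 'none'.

L0 dock: idle → wire = none
L1 recharge: active, suppressor → wire = (-1, 1)
L2 phototaxis: idle → wire stays (-1, 1)
L3 seek_light: active, suppressor → wire = (-2, 2)
L4 return_home: idle → wire stays (-2, 2)
actuator = (-2, 2)

-2 2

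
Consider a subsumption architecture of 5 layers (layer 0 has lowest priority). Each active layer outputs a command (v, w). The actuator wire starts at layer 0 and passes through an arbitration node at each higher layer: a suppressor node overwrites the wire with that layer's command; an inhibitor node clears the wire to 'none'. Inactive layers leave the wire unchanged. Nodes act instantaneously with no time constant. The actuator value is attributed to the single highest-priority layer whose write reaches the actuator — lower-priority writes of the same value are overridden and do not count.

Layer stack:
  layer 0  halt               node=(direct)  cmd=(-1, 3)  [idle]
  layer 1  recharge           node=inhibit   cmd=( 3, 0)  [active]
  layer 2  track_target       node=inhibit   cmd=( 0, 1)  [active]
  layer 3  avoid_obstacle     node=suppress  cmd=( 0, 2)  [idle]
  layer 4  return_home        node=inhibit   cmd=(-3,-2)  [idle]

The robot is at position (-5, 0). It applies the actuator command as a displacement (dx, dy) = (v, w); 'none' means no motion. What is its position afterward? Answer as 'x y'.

-5 0

[0] halt off; wire := none
[1] recharge on (inhibit); wire := none
[2] track_target on (inhibit); wire := none
[3] avoid_obstacle off; pass none
[4] return_home off; pass none
output none
position: (-5, 0) + none = (-5, 0)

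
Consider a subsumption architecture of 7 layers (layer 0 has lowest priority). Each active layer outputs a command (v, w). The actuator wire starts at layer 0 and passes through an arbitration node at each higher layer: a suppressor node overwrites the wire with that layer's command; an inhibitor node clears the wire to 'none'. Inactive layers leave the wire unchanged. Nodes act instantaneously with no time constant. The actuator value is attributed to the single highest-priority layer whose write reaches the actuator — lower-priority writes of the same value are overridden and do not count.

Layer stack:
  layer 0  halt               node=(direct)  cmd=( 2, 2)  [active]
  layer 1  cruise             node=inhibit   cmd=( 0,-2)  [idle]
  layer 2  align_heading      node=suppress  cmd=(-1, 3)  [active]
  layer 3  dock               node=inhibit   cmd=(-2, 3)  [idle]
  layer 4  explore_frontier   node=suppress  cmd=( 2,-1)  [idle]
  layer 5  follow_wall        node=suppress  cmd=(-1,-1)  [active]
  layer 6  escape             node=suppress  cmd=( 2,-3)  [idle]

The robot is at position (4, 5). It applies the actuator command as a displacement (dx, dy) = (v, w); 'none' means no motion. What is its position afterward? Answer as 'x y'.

3 4

L0 halt: active, feeds wire = (2, 2)
L1 cruise: idle → wire stays (2, 2)
L2 align_heading: active, suppressor → wire = (-1, 3)
L3 dock: idle → wire stays (-1, 3)
L4 explore_frontier: idle → wire stays (-1, 3)
L5 follow_wall: active, suppressor → wire = (-1, -1)
L6 escape: idle → wire stays (-1, -1)
actuator = (-1, -1)
position: (4, 5) + (-1, -1) = (3, 4)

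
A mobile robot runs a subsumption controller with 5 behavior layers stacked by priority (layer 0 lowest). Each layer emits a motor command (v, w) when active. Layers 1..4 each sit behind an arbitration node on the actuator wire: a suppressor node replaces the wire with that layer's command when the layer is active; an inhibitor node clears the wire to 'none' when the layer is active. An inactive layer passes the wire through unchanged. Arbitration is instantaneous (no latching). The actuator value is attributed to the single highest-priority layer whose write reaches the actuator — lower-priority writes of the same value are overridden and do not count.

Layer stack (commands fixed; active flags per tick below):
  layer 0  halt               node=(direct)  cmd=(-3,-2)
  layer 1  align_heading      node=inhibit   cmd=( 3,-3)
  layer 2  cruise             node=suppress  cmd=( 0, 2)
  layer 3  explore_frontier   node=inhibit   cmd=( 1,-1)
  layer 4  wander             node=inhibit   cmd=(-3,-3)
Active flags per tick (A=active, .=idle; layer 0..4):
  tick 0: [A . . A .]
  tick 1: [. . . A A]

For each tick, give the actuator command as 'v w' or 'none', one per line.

tick 0:
  L0 halt: active, feeds wire = (-3, -2)
  L1 align_heading: idle → wire stays (-3, -2)
  L2 cruise: idle → wire stays (-3, -2)
  L3 explore_frontier: active, inhibitor → wire = none
  L4 wander: idle → wire stays none
  actuator = none
tick 1:
  L0 halt: idle → wire = none
  L1 align_heading: idle → wire stays none
  L2 cruise: idle → wire stays none
  L3 explore_frontier: active, inhibitor → wire = none
  L4 wander: active, inhibitor → wire = none
  actuator = none

none
none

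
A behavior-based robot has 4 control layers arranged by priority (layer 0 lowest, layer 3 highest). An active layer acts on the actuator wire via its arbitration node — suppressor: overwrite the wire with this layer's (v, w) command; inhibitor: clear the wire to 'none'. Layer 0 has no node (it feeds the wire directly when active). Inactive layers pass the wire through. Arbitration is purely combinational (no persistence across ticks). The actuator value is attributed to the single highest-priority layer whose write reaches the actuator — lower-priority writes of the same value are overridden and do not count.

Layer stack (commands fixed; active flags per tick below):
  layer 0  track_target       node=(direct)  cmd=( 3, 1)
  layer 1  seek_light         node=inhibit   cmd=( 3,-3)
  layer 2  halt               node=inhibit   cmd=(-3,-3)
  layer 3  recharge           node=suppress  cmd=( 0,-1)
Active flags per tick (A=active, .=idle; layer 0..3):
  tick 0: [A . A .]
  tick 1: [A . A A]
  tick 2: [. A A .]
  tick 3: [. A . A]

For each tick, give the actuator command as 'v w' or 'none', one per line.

none
0 -1
none
0 -1

tick 0:
  L0 track_target: active, feeds wire = (3, 1)
  L1 seek_light: idle → wire stays (3, 1)
  L2 halt: active, inhibitor → wire = none
  L3 recharge: idle → wire stays none
  actuator = none
tick 1:
  L0 track_target: active, feeds wire = (3, 1)
  L1 seek_light: idle → wire stays (3, 1)
  L2 halt: active, inhibitor → wire = none
  L3 recharge: active, suppressor → wire = (0, -1)
  actuator = (0, -1)
tick 2:
  L0 track_target: idle → wire = none
  L1 seek_light: active, inhibitor → wire = none
  L2 halt: active, inhibitor → wire = none
  L3 recharge: idle → wire stays none
  actuator = none
tick 3:
  L0 track_target: idle → wire = none
  L1 seek_light: active, inhibitor → wire = none
  L2 halt: idle → wire stays none
  L3 recharge: active, suppressor → wire = (0, -1)
  actuator = (0, -1)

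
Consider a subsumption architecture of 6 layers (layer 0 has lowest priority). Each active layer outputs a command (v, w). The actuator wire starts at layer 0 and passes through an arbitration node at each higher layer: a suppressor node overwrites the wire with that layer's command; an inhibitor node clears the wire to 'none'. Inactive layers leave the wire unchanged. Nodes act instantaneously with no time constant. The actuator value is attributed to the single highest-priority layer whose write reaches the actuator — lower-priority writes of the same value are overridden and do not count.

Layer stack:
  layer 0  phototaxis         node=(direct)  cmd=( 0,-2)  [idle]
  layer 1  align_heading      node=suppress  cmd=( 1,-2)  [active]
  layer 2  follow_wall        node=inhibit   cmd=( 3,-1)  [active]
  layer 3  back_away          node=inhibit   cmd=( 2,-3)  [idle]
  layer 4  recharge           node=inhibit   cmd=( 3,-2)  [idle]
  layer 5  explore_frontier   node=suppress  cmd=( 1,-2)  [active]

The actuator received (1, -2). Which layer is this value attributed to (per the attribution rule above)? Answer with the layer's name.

explore_frontier

L0 phototaxis: idle → wire = none
L1 align_heading: active, suppressor → wire = (1, -2)
L2 follow_wall: active, inhibitor → wire = none
L3 back_away: idle → wire stays none
L4 recharge: idle → wire stays none
L5 explore_frontier: active, suppressor → wire = (1, -2)
actuator = (1, -2)
last writer: layer 5 = explore_frontier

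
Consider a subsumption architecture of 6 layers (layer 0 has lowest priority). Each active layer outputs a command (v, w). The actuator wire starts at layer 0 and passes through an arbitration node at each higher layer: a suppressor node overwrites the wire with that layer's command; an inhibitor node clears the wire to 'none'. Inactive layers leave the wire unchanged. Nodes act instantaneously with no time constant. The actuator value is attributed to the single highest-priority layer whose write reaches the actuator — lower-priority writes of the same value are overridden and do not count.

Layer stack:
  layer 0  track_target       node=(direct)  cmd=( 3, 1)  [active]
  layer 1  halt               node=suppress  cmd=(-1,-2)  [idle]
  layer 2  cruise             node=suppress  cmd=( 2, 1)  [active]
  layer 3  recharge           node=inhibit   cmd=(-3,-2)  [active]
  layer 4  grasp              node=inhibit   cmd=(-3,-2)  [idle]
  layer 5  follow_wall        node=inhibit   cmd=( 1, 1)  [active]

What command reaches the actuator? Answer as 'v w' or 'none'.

none

[0] track_target on; wire := (3, 1)
[1] halt off; pass (3, 1)
[2] cruise on (suppress); wire := (2, 1)
[3] recharge on (inhibit); wire := none
[4] grasp off; pass none
[5] follow_wall on (inhibit); wire := none
output none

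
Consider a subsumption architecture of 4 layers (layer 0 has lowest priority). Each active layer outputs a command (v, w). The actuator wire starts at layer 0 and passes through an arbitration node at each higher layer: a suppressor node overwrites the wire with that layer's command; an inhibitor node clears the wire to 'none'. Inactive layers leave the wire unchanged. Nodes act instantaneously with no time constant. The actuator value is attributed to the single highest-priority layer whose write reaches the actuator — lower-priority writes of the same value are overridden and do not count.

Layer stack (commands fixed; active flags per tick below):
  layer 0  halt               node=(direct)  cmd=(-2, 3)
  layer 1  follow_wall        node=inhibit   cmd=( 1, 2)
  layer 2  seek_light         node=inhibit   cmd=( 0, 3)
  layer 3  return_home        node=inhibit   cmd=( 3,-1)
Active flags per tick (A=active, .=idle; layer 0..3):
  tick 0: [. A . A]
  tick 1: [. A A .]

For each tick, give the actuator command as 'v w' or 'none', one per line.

none
none

tick 0:
  layer 0 (halt) idle — none
  layer 1 (follow_wall) active — inhibits: none
  layer 2 (seek_light) idle — unchanged: none
  layer 3 (return_home) active — inhibits: none
  → actuator none
tick 1:
  layer 0 (halt) idle — none
  layer 1 (follow_wall) active — inhibits: none
  layer 2 (seek_light) active — inhibits: none
  layer 3 (return_home) idle — unchanged: none
  → actuator none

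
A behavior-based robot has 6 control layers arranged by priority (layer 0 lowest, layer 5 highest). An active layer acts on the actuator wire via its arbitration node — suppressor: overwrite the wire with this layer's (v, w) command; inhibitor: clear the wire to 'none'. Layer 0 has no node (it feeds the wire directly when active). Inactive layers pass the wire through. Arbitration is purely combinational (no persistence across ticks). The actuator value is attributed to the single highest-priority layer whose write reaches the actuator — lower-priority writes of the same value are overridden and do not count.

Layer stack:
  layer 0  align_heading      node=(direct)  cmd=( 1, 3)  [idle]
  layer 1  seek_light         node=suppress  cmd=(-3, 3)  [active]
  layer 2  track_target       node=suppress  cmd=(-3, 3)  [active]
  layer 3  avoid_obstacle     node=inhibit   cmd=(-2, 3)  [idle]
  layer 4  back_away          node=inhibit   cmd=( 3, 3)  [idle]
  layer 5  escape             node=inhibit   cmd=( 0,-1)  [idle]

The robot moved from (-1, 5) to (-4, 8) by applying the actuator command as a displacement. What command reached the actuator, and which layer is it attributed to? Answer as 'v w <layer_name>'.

-3 3 track_target

displacement = (-4, 8) − (-1, 5) = (-3, 3)
L0 align_heading: idle → wire = none
L1 seek_light: active, suppressor → wire = (-3, 3)
L2 track_target: active, suppressor → wire = (-3, 3)
L3 avoid_obstacle: idle → wire stays (-3, 3)
L4 back_away: idle → wire stays (-3, 3)
L5 escape: idle → wire stays (-3, 3)
actuator = (-3, 3) — from layer 2 (track_target)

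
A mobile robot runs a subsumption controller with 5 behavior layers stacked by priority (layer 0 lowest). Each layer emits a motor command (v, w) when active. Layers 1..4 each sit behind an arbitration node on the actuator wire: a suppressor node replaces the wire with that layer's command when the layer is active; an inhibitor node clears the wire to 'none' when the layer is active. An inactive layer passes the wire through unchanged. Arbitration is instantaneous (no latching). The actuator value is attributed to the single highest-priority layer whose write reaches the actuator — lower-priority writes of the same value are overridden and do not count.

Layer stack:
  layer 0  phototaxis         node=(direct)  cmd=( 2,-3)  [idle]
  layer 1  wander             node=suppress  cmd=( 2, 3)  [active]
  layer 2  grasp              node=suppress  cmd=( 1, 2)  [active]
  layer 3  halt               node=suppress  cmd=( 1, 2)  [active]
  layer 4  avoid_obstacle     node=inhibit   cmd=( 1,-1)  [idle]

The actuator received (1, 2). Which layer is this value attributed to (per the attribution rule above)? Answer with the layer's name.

[0] phototaxis off; wire := none
[1] wander on (suppress); wire := (2, 3)
[2] grasp on (suppress); wire := (1, 2)
[3] halt on (suppress); wire := (1, 2)
[4] avoid_obstacle off; pass (1, 2)
output (1, 2)
last writer: layer 3 = halt

halt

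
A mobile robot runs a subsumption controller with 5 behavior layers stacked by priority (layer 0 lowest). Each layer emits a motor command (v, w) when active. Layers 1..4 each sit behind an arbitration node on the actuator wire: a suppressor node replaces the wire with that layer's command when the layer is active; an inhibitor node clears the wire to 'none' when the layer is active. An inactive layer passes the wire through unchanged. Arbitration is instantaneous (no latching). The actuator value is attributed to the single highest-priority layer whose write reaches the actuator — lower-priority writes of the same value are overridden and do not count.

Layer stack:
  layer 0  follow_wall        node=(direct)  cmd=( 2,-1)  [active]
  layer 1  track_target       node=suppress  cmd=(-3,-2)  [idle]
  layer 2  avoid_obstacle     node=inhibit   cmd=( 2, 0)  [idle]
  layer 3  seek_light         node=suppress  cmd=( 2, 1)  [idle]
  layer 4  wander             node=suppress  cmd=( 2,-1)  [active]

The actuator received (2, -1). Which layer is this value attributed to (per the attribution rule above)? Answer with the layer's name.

layer 0 (follow_wall) active — direct: (2, -1)
layer 1 (track_target) idle — unchanged: (2, -1)
layer 2 (avoid_obstacle) idle — unchanged: (2, -1)
layer 3 (seek_light) idle — unchanged: (2, -1)
layer 4 (wander) active — suppresses: (2, -1)
→ actuator (2, -1)
last writer: layer 4 = wander

wander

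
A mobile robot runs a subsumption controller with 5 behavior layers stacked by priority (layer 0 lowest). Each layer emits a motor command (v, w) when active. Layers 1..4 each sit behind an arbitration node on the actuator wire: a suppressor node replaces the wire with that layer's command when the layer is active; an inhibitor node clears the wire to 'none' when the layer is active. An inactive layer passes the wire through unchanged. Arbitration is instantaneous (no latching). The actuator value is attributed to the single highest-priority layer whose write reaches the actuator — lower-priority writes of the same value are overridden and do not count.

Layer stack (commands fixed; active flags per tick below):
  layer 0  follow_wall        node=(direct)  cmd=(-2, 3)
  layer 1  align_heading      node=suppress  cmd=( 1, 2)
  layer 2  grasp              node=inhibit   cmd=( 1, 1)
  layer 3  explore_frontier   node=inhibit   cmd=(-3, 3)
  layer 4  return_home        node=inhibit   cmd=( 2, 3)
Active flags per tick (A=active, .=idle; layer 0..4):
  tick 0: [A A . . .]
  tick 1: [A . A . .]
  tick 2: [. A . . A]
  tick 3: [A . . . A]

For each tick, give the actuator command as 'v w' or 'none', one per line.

tick 0:
  L0 follow_wall: active, feeds wire = (-2, 3)
  L1 align_heading: active, suppressor → wire = (1, 2)
  L2 grasp: idle → wire stays (1, 2)
  L3 explore_frontier: idle → wire stays (1, 2)
  L4 return_home: idle → wire stays (1, 2)
  actuator = (1, 2)
tick 1:
  L0 follow_wall: active, feeds wire = (-2, 3)
  L1 align_heading: idle → wire stays (-2, 3)
  L2 grasp: active, inhibitor → wire = none
  L3 explore_frontier: idle → wire stays none
  L4 return_home: idle → wire stays none
  actuator = none
tick 2:
  L0 follow_wall: idle → wire = none
  L1 align_heading: active, suppressor → wire = (1, 2)
  L2 grasp: idle → wire stays (1, 2)
  L3 explore_frontier: idle → wire stays (1, 2)
  L4 return_home: active, inhibitor → wire = none
  actuator = none
tick 3:
  L0 follow_wall: active, feeds wire = (-2, 3)
  L1 align_heading: idle → wire stays (-2, 3)
  L2 grasp: idle → wire stays (-2, 3)
  L3 explore_frontier: idle → wire stays (-2, 3)
  L4 return_home: active, inhibitor → wire = none
  actuator = none

1 2
none
none
none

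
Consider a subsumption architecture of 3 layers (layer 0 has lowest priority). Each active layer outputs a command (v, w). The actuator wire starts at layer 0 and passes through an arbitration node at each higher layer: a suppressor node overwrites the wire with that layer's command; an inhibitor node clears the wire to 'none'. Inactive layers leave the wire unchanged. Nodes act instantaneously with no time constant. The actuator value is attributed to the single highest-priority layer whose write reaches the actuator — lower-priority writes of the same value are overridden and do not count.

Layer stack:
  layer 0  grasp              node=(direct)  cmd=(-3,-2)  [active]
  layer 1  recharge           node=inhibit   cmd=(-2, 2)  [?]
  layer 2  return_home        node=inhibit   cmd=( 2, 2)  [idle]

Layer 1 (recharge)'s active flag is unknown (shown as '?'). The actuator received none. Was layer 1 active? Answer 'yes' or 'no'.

If layer 1 is active=yes:
  actuator would be none
If layer 1 is active=no:
  actuator would be (-3, -2)
Observed none, so layer 1 was active.

yes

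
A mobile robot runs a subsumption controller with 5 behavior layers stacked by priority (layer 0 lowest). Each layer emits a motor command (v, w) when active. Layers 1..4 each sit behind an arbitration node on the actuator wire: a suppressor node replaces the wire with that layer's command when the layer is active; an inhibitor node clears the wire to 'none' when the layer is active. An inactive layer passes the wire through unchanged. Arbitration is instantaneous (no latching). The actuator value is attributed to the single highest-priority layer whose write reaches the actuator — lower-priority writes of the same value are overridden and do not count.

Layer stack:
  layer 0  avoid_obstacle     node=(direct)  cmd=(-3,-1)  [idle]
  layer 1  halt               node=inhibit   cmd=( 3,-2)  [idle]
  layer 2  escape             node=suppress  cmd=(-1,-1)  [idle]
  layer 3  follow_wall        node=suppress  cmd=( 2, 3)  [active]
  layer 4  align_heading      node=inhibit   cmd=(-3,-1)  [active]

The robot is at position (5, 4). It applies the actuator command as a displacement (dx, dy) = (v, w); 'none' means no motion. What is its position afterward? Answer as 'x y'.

5 4

[0] avoid_obstacle off; wire := none
[1] halt off; pass none
[2] escape off; pass none
[3] follow_wall on (suppress); wire := (2, 3)
[4] align_heading on (inhibit); wire := none
output none
position: (5, 4) + none = (5, 4)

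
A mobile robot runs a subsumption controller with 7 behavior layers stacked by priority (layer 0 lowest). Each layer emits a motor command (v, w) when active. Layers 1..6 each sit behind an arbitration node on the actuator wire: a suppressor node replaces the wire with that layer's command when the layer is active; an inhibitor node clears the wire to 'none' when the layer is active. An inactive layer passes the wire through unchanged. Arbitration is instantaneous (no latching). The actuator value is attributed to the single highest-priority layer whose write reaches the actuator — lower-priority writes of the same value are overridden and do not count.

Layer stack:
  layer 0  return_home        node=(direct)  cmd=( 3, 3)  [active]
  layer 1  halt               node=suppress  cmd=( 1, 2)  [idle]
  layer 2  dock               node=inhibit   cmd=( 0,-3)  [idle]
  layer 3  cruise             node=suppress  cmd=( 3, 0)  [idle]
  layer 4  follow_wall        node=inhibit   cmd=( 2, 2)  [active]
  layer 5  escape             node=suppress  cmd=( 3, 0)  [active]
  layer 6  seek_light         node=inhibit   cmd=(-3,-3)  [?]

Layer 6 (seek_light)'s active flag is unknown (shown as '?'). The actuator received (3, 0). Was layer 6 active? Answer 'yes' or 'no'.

If layer 6 is active=yes:
  actuator would be none
If layer 6 is active=no:
  actuator would be (3, 0)
Observed (3, 0), so layer 6 was idle.

no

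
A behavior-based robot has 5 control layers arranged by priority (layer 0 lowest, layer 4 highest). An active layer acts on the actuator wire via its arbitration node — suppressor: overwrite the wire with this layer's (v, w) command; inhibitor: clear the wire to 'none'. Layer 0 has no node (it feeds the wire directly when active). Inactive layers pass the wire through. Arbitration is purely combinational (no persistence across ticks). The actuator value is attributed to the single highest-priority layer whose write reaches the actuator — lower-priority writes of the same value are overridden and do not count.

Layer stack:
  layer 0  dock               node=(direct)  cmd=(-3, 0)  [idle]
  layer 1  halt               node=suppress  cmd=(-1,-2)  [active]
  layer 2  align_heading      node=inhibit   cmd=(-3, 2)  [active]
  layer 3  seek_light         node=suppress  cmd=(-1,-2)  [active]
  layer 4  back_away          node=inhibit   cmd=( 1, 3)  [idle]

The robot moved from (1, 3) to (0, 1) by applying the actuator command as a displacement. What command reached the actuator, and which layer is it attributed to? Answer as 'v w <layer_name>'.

displacement = (0, 1) − (1, 3) = (-1, -2)
layer 0 (dock) idle — none
layer 1 (halt) active — suppresses: (-1, -2)
layer 2 (align_heading) active — inhibits: none
layer 3 (seek_light) active — suppresses: (-1, -2)
layer 4 (back_away) idle — unchanged: (-1, -2)
→ actuator (-1, -2) — from layer 3 (seek_light)

-1 -2 seek_light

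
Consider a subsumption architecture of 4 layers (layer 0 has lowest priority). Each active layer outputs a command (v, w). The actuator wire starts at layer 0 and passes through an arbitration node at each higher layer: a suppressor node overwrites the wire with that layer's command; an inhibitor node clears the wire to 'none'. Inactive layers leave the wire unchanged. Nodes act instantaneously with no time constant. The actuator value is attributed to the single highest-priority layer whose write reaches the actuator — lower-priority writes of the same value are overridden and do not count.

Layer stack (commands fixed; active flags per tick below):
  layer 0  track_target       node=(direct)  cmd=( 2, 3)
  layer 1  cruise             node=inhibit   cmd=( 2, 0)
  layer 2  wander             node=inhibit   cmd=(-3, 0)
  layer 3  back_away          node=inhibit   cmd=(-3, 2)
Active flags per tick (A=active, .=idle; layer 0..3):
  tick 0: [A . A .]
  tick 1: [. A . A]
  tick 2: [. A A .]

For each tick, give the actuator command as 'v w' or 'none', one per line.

tick 0:
  [0] track_target on; wire := (2, 3)
  [1] cruise off; pass (2, 3)
  [2] wander on (inhibit); wire := none
  [3] back_away off; pass none
  output none
tick 1:
  [0] track_target off; wire := none
  [1] cruise on (inhibit); wire := none
  [2] wander off; pass none
  [3] back_away on (inhibit); wire := none
  output none
tick 2:
  [0] track_target off; wire := none
  [1] cruise on (inhibit); wire := none
  [2] wander on (inhibit); wire := none
  [3] back_away off; pass none
  output none

none
none
none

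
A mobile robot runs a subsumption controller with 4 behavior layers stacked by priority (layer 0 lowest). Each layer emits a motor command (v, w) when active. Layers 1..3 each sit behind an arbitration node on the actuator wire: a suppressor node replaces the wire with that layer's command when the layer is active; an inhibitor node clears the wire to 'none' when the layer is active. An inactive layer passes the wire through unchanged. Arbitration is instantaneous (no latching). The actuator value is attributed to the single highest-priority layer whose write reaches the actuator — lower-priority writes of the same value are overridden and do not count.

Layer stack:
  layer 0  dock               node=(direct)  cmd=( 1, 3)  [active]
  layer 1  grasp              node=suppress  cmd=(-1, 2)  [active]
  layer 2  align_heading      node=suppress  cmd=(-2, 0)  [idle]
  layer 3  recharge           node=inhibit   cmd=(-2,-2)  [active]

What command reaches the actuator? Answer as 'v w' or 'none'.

none

layer 0 (dock) active — direct: (1, 3)
layer 1 (grasp) active — suppresses: (-1, 2)
layer 2 (align_heading) idle — unchanged: (-1, 2)
layer 3 (recharge) active — inhibits: none
→ actuator none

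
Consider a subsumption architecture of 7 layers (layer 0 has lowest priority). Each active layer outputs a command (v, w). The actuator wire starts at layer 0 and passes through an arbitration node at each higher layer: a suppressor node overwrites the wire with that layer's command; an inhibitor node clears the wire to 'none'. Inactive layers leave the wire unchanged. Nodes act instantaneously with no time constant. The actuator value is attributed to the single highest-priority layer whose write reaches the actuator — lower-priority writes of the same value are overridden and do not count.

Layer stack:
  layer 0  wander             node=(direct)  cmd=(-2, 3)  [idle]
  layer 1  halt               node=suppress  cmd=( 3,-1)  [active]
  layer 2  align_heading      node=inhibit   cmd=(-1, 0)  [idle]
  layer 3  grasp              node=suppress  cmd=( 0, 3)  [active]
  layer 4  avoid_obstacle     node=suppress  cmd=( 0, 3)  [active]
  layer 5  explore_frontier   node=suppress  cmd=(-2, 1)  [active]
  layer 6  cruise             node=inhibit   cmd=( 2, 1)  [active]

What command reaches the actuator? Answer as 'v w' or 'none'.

none

layer 0 (wander) idle — none
layer 1 (halt) active — suppresses: (3, -1)
layer 2 (align_heading) idle — unchanged: (3, -1)
layer 3 (grasp) active — suppresses: (0, 3)
layer 4 (avoid_obstacle) active — suppresses: (0, 3)
layer 5 (explore_frontier) active — suppresses: (-2, 1)
layer 6 (cruise) active — inhibits: none
→ actuator none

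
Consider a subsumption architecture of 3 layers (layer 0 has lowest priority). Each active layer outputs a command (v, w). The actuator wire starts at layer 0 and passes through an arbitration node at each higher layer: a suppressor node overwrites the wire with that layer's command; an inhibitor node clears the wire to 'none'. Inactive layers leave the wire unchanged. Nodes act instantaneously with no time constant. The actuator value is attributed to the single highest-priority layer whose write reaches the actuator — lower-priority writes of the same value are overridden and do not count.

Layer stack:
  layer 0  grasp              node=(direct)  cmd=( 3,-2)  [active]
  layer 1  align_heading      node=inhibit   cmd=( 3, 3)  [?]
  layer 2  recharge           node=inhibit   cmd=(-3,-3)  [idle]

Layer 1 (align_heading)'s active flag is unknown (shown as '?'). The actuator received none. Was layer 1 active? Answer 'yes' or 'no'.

yes

If layer 1 is active=yes:
  actuator would be none
If layer 1 is active=no:
  actuator would be (3, -2)
Observed none, so layer 1 was active.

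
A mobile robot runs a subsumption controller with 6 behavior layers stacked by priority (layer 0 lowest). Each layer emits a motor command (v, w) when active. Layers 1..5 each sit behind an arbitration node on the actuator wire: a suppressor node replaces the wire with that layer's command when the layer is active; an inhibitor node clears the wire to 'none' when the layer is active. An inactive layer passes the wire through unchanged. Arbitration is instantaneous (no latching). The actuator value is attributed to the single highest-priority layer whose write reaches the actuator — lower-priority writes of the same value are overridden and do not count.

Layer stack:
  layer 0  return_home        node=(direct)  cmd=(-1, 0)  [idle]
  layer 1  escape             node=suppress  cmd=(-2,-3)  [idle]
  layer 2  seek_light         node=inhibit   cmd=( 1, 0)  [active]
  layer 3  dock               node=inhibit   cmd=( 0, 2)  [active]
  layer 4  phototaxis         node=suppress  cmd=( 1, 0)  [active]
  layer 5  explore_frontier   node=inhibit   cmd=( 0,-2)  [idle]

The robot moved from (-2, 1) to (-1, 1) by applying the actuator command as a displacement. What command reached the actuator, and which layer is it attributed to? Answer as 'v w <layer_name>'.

1 0 phototaxis

displacement = (-1, 1) − (-2, 1) = (1, 0)
L0 return_home: idle → wire = none
L1 escape: idle → wire stays none
L2 seek_light: active, inhibitor → wire = none
L3 dock: active, inhibitor → wire = none
L4 phototaxis: active, suppressor → wire = (1, 0)
L5 explore_frontier: idle → wire stays (1, 0)
actuator = (1, 0) — from layer 4 (phototaxis)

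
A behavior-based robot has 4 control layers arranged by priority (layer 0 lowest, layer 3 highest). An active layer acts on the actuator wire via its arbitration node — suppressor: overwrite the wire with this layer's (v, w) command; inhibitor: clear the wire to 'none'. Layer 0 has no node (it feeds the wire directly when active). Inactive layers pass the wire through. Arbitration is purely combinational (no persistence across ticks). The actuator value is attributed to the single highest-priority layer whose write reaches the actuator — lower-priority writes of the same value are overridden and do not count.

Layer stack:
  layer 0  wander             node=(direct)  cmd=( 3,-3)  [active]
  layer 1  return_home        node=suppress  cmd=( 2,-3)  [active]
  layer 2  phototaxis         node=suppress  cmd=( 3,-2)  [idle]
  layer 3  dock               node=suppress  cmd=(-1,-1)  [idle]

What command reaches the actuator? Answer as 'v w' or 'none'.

[0] wander on; wire := (3, -3)
[1] return_home on (suppress); wire := (2, -3)
[2] phototaxis off; pass (2, -3)
[3] dock off; pass (2, -3)
output (2, -3)

2 -3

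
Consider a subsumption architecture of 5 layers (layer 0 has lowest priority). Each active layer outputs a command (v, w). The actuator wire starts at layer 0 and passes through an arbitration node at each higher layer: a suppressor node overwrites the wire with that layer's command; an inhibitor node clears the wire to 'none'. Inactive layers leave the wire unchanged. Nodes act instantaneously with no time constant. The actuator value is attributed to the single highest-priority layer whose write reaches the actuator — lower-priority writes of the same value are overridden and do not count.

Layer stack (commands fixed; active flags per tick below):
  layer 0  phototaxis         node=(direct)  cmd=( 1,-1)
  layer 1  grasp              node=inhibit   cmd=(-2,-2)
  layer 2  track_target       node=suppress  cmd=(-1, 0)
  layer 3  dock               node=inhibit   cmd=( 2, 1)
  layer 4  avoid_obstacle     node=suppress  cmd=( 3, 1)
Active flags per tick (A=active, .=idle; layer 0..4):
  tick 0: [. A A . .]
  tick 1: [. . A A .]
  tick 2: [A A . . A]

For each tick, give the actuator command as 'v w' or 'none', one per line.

-1 0
none
3 1

tick 0:
  layer 0 (phototaxis) idle — none
  layer 1 (grasp) active — inhibits: none
  layer 2 (track_target) active — suppresses: (-1, 0)
  layer 3 (dock) idle — unchanged: (-1, 0)
  layer 4 (avoid_obstacle) idle — unchanged: (-1, 0)
  → actuator (-1, 0)
tick 1:
  layer 0 (phototaxis) idle — none
  layer 1 (grasp) idle — unchanged: none
  layer 2 (track_target) active — suppresses: (-1, 0)
  layer 3 (dock) active — inhibits: none
  layer 4 (avoid_obstacle) idle — unchanged: none
  → actuator none
tick 2:
  layer 0 (phototaxis) active — direct: (1, -1)
  layer 1 (grasp) active — inhibits: none
  layer 2 (track_target) idle — unchanged: none
  layer 3 (dock) idle — unchanged: none
  layer 4 (avoid_obstacle) active — suppresses: (3, 1)
  → actuator (3, 1)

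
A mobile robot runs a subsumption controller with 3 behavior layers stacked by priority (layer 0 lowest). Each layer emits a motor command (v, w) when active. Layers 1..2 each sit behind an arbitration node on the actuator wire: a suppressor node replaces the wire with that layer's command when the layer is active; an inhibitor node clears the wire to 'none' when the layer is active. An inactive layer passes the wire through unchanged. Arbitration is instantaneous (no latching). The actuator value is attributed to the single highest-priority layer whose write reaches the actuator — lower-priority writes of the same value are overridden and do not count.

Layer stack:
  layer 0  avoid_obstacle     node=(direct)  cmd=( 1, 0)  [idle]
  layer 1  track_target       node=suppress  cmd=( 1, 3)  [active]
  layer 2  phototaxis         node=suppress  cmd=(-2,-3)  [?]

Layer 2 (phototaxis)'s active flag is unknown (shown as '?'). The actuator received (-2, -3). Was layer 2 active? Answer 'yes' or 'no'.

yes

If layer 2 is active=yes:
  actuator would be (-2, -3)
If layer 2 is active=no:
  actuator would be (1, 3)
Observed (-2, -3), so layer 2 was active.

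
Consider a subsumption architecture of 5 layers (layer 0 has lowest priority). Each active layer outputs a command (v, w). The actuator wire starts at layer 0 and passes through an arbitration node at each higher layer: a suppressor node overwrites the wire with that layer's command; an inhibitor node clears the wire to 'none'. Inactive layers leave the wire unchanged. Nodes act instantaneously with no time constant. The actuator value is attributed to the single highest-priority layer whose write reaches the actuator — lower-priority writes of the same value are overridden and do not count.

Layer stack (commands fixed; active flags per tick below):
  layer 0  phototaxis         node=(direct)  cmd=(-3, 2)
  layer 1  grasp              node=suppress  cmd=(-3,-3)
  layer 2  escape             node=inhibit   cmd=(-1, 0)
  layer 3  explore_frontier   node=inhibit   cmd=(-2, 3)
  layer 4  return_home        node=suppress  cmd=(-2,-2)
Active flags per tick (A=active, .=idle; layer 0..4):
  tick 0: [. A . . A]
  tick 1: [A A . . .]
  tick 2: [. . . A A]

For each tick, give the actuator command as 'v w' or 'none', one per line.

-2 -2
-3 -3
-2 -2

tick 0:
  layer 0 (phototaxis) idle — none
  layer 1 (grasp) active — suppresses: (-3, -3)
  layer 2 (escape) idle — unchanged: (-3, -3)
  layer 3 (explore_frontier) idle — unchanged: (-3, -3)
  layer 4 (return_home) active — suppresses: (-2, -2)
  → actuator (-2, -2)
tick 1:
  layer 0 (phototaxis) active — direct: (-3, 2)
  layer 1 (grasp) active — suppresses: (-3, -3)
  layer 2 (escape) idle — unchanged: (-3, -3)
  layer 3 (explore_frontier) idle — unchanged: (-3, -3)
  layer 4 (return_home) idle — unchanged: (-3, -3)
  → actuator (-3, -3)
tick 2:
  layer 0 (phototaxis) idle — none
  layer 1 (grasp) idle — unchanged: none
  layer 2 (escape) idle — unchanged: none
  layer 3 (explore_frontier) active — inhibits: none
  layer 4 (return_home) active — suppresses: (-2, -2)
  → actuator (-2, -2)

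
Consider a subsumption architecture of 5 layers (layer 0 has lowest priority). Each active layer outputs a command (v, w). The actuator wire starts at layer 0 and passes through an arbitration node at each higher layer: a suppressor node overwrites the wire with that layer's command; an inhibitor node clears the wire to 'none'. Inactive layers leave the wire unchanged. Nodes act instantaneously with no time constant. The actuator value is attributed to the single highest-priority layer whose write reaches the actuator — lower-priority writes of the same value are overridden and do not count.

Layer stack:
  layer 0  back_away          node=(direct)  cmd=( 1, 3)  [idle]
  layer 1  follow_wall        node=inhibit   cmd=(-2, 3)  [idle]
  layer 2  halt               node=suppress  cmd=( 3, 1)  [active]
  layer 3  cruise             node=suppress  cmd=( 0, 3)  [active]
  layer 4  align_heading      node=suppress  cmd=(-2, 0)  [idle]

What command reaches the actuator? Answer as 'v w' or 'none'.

0 3

[0] back_away off; wire := none
[1] follow_wall off; pass none
[2] halt on (suppress); wire := (3, 1)
[3] cruise on (suppress); wire := (0, 3)
[4] align_heading off; pass (0, 3)
output (0, 3)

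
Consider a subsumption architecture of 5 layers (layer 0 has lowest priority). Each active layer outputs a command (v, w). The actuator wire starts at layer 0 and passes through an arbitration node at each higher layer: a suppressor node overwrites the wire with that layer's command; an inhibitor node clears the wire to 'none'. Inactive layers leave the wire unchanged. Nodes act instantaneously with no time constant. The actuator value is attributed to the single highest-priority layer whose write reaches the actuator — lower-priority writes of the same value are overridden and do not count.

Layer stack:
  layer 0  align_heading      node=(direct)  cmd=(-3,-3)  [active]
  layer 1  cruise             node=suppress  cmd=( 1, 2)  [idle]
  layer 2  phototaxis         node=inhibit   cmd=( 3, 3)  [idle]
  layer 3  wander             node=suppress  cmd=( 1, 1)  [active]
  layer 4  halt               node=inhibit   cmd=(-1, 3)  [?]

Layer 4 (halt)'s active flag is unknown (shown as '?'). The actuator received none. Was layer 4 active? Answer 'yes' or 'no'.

yes

If layer 4 is active=yes:
  actuator would be none
If layer 4 is active=no:
  actuator would be (1, 1)
Observed none, so layer 4 was active.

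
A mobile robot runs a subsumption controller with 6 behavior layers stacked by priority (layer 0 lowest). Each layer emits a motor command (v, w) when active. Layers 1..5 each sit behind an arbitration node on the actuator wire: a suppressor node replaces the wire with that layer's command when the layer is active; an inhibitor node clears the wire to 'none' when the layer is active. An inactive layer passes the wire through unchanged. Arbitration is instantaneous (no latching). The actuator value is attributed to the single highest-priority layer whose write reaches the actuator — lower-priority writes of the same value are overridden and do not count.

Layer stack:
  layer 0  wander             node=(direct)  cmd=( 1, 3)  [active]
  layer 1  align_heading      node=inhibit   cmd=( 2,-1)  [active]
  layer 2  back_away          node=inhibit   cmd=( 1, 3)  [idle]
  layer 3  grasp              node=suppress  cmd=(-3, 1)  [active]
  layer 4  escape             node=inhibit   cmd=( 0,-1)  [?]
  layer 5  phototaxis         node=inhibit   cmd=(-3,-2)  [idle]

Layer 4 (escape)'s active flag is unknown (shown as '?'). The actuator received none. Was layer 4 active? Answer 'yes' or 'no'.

If layer 4 is active=yes:
  actuator would be none
If layer 4 is active=no:
  actuator would be (-3, 1)
Observed none, so layer 4 was active.

yes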